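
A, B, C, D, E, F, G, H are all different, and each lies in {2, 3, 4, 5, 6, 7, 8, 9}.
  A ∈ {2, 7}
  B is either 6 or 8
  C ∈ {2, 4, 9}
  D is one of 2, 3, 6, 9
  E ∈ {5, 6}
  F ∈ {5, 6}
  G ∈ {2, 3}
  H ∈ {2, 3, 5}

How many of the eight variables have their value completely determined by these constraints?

4

The 8 variables draw from only 8 values {2, 3, 4, 5, 6, 7, 8, 9}, so each is used; only C can be 4, hence C = 4.
The 7 still-open variables together cover exactly {2, 3, 5, 6, 7, 8, 9} — 7 values for 7 variables — and 7 appears only in A's list, so A = 7.
Among the 6 still-open variables, 8 fits only B (and all 6 values in {2, 3, 5, 6, 8, 9} must be used), so B = 8.
The 5 still-open variables together cover exactly {2, 3, 5, 6, 9} — 5 values for 5 variables — and 9 appears only in D's list, so D = 9.
E and F between them cover only {5, 6} — a naked pair. Remove those values from H.
Determined: A=7, B=8, C=4, D=9. The other variables each still have more than one consistent value. That makes 4.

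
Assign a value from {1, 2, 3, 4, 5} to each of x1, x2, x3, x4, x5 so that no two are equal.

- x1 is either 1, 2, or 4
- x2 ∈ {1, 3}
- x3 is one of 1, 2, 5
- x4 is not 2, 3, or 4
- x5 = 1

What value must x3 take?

x5's domain is down to {1}, so x5 = 1. Strike 1 from x1, x2, x3, x4.
x2 must be 3 (only option left).
x4's domain is down to {5}, so x4 = 5. Remove 5 from x3.
So x3 = 2.

2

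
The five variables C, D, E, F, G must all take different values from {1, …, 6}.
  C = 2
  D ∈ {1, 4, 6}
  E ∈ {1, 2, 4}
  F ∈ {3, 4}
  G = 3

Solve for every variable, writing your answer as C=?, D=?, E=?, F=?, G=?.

C=2, D=6, E=1, F=4, G=3

C's domain is down to {2}, so C = 2. Eliminate 2 elsewhere: E.
G must be 3 (only option left). Eliminate 3 elsewhere: F.
F's domain is down to {4}, so F = 4. So D, E can't be 4.
E's domain is down to {1}, so E = 1. Remove 1 from D.
D must be 6 (only option left).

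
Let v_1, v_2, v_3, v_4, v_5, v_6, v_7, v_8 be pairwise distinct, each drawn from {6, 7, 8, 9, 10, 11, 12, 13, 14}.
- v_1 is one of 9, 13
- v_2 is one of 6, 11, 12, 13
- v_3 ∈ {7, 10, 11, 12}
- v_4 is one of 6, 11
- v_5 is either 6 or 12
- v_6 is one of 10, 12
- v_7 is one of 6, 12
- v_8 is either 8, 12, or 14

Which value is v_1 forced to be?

9

The 2 variables v_5 and v_7 are confined to {6, 12}, which locks those values in; drop them from v_2, v_3, v_4, v_6, v_8.
v_4 has just one choice, so v_4 = 11. Strike 11 from v_2, v_3.
v_6's domain is down to {10}, so v_6 = 10. Eliminate 10 elsewhere: v_3.
v_2 has just one choice, so v_2 = 13. Strike 13 from v_1.
So v_1 = 9.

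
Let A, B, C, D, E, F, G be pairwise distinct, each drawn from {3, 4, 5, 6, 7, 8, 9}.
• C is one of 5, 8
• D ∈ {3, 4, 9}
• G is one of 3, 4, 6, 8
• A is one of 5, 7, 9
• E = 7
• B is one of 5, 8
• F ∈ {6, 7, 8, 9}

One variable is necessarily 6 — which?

E has just one choice, so E = 7. Eliminate 7 elsewhere: A, F.
B and C between them cover only {5, 8} — a naked pair. Remove those values from A, F, G.
That leaves A = 9. Eliminate 9 elsewhere: D, F.
So 6 goes to F.

F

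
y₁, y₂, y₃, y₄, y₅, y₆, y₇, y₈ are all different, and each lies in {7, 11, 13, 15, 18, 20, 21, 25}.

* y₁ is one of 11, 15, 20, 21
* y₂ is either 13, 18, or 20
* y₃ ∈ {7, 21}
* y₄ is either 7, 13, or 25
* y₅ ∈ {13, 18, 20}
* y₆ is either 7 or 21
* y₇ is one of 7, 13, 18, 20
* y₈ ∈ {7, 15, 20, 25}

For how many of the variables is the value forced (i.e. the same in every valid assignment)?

The 8 variables draw from only 8 values {7, 11, 13, 15, 18, 20, 21, 25}, so each is used; only y₁ can be 11, hence y₁ = 11.
The 7 still-open variables draw from only 7 values {7, 13, 15, 18, 20, 21, 25}, so each is used; only y₈ can be 15, hence y₈ = 15.
The 6 still-open variables together cover exactly {7, 13, 18, 20, 21, 25} — 6 values for 6 variables — and 25 appears only in y₄'s list, so y₄ = 25.
y₃ and y₆ share exactly the 2 values {7, 21}; by pigeonhole those values go to them, so strike 7, 21 from y₇.
Determined: y₁=11, y₄=25, y₈=15. The other variables each still have more than one consistent value. That makes 3.

3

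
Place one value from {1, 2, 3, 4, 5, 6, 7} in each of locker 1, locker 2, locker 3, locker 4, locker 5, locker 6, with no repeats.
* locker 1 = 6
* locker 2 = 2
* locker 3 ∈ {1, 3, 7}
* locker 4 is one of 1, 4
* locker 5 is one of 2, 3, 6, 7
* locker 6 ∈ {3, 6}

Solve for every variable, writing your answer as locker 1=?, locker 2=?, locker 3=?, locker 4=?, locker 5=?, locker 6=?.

locker 1's domain is down to {6}, so locker 1 = 6. Strike 6 from locker 5, locker 6.
locker 2 has just one choice, so locker 2 = 2. So locker 5 can't be 2.
locker 6 must be 3 (only option left). Remove 3 from locker 3, locker 5.
locker 5's domain is down to {7}, so locker 5 = 7. Eliminate 7 elsewhere: locker 3.
locker 3 has just one choice, so locker 3 = 1. Remove 1 from locker 4.
That leaves locker 4 = 4.

locker 1=6, locker 2=2, locker 3=1, locker 4=4, locker 5=7, locker 6=3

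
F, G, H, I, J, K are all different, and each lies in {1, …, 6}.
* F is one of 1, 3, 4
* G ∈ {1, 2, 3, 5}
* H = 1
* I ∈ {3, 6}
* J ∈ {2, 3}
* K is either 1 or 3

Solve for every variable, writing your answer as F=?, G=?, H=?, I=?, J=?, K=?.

F=4, G=5, H=1, I=6, J=2, K=3

H must be 1 (only option left). Remove 1 from F, G, K.
K must be 3 (only option left). So F, G, I, J can't be 3.
F must be 4 (only option left).
I has just one choice, so I = 6.
That leaves J = 2. Remove 2 from G.
G has just one choice, so G = 5.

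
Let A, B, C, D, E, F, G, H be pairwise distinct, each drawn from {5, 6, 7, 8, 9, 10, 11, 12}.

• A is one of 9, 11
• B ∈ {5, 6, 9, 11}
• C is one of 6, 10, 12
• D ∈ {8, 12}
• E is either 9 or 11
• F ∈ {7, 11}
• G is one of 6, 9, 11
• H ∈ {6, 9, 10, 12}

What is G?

Among the 8 variables, 5 fits only B (and all 8 values in {5, 6, 7, 8, 9, 10, 11, 12} must be used), so B = 5.
The 7 still-open variables draw from only 7 values {6, 7, 8, 9, 10, 11, 12}, so each is used; only F can be 7, hence F = 7.
Among the 6 still-open variables, 8 fits only D (and all 6 values in {6, 8, 9, 10, 11, 12} must be used), so D = 8.
A and E share exactly the 2 values {9, 11}; by pigeonhole those values go to them, so strike 9, 11 from G, H.
So G = 6.

6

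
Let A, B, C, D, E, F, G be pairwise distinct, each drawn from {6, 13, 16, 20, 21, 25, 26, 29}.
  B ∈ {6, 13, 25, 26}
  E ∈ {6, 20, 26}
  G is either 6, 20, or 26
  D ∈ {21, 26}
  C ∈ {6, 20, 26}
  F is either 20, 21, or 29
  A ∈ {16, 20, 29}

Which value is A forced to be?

16

C, E, G between them cover only {6, 20, 26} — a naked triple. Remove those values from A, B, D, F.
D has just one choice, so D = 21. Strike 21 from F.
F must be 29 (only option left). Strike 29 from A.
So A = 16.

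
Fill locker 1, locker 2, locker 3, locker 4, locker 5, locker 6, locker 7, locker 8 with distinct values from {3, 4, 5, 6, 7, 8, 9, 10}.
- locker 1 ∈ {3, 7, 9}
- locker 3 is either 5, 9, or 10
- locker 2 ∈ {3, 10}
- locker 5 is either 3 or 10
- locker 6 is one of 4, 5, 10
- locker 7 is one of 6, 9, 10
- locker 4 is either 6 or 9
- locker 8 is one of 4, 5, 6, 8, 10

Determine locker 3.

5

The 8 variables together cover exactly {3, 4, 5, 6, 7, 8, 9, 10} — 8 values for 8 variables — and 7 appears only in locker 1's list, so locker 1 = 7.
The 7 still-open variables draw from only 7 values {3, 4, 5, 6, 8, 9, 10}, so each is used; only locker 8 can be 8, hence locker 8 = 8.
Among the 6 still-open variables, 4 fits only locker 6 (and all 6 values in {3, 4, 5, 6, 9, 10} must be used), so locker 6 = 4.
The 5 still-open variables draw from only 5 values {3, 5, 6, 9, 10}, so each is used; only locker 3 can be 5, hence locker 3 = 5.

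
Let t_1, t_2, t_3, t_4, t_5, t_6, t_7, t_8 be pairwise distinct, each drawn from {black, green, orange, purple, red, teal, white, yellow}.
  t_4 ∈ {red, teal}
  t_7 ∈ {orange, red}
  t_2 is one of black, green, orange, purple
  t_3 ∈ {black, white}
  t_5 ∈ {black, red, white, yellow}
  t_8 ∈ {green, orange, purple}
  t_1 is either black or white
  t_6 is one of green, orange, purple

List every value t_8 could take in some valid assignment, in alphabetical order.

green, orange, purple

The 8 variables together cover exactly {black, green, orange, purple, red, teal, white, yellow} — 8 values for 8 variables — and teal appears only in t_4's list, so t_4 = teal.
The 7 still-open variables together cover exactly {black, green, orange, purple, red, white, yellow} — 7 values for 7 variables — and yellow appears only in t_5's list, so t_5 = yellow.
Among the 6 still-open variables, red fits only t_7 (and all 6 values in {black, green, orange, purple, red, white} must be used), so t_7 = red.
t_1 and t_3 share exactly the 2 values {black, white}; by pigeonhole those values go to them, so strike black, white from t_2.
No further eliminations apply; t_8 can still be any of green, orange, purple.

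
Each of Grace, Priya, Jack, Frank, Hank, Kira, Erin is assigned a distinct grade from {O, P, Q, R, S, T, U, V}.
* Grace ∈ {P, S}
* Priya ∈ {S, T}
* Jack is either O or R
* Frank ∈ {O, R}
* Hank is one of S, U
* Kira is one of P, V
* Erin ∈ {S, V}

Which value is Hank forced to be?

The 7 variables together cover exactly {O, P, R, S, T, U, V} — 7 values for 7 variables — and T appears only in Priya's list, so Priya = T.
Among the 6 still-open variables, U fits only Hank (and all 6 values in {O, P, R, S, U, V} must be used), so Hank = U.

U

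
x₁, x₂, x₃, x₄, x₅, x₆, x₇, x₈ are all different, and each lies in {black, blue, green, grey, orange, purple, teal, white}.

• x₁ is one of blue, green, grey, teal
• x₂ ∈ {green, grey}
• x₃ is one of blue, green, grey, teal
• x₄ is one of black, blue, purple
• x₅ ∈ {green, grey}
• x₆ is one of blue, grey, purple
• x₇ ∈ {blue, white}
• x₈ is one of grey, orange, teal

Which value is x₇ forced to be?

Among the 8 variables, black fits only x₄ (and all 8 values in {black, blue, green, grey, orange, purple, teal, white} must be used), so x₄ = black.
Among the 7 still-open variables, orange fits only x₈ (and all 7 values in {blue, green, grey, orange, purple, teal, white} must be used), so x₈ = orange.
The 6 still-open variables draw from only 6 values {blue, green, grey, purple, teal, white}, so each is used; only x₆ can be purple, hence x₆ = purple.
The 5 still-open variables together cover exactly {blue, green, grey, teal, white} — 5 values for 5 variables — and white appears only in x₇'s list, so x₇ = white.

white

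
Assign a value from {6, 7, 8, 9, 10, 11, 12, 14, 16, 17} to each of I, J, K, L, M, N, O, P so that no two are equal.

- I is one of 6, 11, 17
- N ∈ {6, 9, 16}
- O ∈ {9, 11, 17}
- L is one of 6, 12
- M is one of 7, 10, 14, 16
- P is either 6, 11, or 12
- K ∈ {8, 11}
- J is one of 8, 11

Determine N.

J and K share exactly the 2 values {8, 11}; by pigeonhole those values go to them, so strike 8, 11 from I, O, P.
L and P share exactly the 2 values {6, 12}; by pigeonhole those values go to them, so strike 6, 12 from I, N.
I's domain is down to {17}, so I = 17. Eliminate 17 elsewhere: O.
O must be 9 (only option left). Remove 9 from N.
So N = 16.

16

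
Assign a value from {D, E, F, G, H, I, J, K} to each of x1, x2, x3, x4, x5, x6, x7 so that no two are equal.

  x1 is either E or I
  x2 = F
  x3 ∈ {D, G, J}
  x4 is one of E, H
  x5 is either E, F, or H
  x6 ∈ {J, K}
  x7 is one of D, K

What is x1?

I

x2 must be F (only option left). Strike F from x5.
The 2 variables x4 and x5 are confined to {E, H}, which locks those values in; drop them from x1.
So x1 = I.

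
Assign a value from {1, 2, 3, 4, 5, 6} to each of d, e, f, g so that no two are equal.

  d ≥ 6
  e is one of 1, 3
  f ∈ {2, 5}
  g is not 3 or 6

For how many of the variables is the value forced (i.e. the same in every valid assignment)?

d has just one choice, so d = 6.
Determined: d=6. The other variables each still have more than one consistent value. That makes 1.

1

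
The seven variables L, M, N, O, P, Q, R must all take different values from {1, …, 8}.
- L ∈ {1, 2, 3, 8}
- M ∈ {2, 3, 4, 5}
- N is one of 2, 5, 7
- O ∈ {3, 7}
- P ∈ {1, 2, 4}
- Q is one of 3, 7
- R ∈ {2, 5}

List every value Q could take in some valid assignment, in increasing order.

Among the 7 variables, 8 fits only L (and all 7 values in {1, 2, 3, 4, 5, 7, 8} must be used), so L = 8.
The 6 still-open variables together cover exactly {1, 2, 3, 4, 5, 7} — 6 values for 6 variables — and 1 appears only in P's list, so P = 1.
The 5 still-open variables together cover exactly {2, 3, 4, 5, 7} — 5 values for 5 variables — and 4 appears only in M's list, so M = 4.
The 2 variables O and Q are confined to {3, 7}, which locks those values in; drop them from N.
No further eliminations apply; Q can still be any of 3, 7.

3, 7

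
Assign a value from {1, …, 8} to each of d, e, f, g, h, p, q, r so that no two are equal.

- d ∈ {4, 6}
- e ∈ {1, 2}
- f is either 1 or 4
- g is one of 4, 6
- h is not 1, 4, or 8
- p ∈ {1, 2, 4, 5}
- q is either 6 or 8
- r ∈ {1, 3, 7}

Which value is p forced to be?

The 8 variables draw from only 8 values {1, 2, 3, 4, 5, 6, 7, 8}, so each is used; only q can be 8, hence q = 8.
d and g share exactly the 2 values {4, 6}; by pigeonhole those values go to them, so strike 4, 6 from f, h, p.
f's domain is down to {1}, so f = 1. So e, p, r can't be 1.
e has just one choice, so e = 2. So h, p can't be 2.
So p = 5.

5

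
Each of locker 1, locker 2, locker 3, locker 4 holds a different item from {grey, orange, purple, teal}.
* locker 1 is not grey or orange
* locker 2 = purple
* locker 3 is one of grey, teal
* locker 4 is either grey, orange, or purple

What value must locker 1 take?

teal

locker 2's domain is down to {purple}, so locker 2 = purple. Remove purple from locker 1, locker 4.
So locker 1 = teal.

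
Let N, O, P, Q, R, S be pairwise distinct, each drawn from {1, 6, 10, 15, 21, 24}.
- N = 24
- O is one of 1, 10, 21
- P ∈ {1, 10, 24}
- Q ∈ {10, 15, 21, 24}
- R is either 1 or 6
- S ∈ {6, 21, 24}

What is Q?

15

N's domain is down to {24}, so N = 24. So P, Q, S can't be 24.
The 5 still-open variables draw from only 5 values {1, 6, 10, 15, 21}, so each is used; only Q can be 15, hence Q = 15.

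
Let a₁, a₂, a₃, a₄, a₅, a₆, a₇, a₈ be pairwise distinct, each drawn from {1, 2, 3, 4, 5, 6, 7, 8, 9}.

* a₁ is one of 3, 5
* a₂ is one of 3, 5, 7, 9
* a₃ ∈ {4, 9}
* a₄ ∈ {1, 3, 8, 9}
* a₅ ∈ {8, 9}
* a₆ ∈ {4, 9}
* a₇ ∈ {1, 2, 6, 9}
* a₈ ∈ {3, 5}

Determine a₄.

The 2 variables a₁ and a₈ are confined to {3, 5}, which locks those values in; drop them from a₂, a₄.
a₃ and a₆ share exactly the 2 values {4, 9}; by pigeonhole those values go to them, so strike 4, 9 from a₂, a₄, a₅, a₇.
a₂ has just one choice, so a₂ = 7.
a₅'s domain is down to {8}, so a₅ = 8. Eliminate 8 elsewhere: a₄.
So a₄ = 1.

1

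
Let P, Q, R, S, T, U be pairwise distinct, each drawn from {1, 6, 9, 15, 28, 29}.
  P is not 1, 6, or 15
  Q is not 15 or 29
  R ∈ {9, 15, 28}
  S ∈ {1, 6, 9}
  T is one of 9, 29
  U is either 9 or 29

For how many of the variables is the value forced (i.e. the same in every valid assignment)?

2

Among the 6 variables, 15 fits only R (and all 6 values in {1, 6, 9, 15, 28, 29} must be used), so R = 15.
The 2 variables T and U are confined to {9, 29}, which locks those values in; drop them from P, Q, S.
That leaves P = 28. Strike 28 from Q.
Determined: P=28, R=15. The other variables each still have more than one consistent value. That makes 2.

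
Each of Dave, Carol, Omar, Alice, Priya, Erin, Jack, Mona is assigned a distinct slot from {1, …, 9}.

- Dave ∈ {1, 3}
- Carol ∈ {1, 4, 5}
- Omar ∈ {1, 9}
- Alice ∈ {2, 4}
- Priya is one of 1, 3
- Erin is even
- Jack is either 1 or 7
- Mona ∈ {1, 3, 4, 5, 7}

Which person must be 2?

Dave and Priya between them cover only {1, 3} — a naked pair. Remove those values from Carol, Omar, Jack, Mona.
Omar has just one choice, so Omar = 9.
Jack must be 7 (only option left). Eliminate 7 elsewhere: Mona.
The 2 variables Carol and Mona are confined to {4, 5}, which locks those values in; drop them from Alice, Erin.
So 2 goes to Alice.

Alice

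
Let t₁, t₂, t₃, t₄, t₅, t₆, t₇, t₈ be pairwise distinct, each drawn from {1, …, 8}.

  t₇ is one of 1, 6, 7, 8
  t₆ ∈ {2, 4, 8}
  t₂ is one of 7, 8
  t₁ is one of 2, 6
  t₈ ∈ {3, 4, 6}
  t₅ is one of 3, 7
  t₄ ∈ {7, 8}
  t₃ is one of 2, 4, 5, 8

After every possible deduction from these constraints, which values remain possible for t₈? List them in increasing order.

Among the 8 variables, 1 fits only t₇ (and all 8 values in {1, 2, 3, 4, 5, 6, 7, 8} must be used), so t₇ = 1.
The 7 still-open variables together cover exactly {2, 3, 4, 5, 6, 7, 8} — 7 values for 7 variables — and 5 appears only in t₃'s list, so t₃ = 5.
t₂ and t₄ between them cover only {7, 8} — a naked pair. Remove those values from t₅, t₆.
t₅ must be 3 (only option left). Eliminate 3 elsewhere: t₈.
No further eliminations apply; t₈ can still be any of 4, 6.

4, 6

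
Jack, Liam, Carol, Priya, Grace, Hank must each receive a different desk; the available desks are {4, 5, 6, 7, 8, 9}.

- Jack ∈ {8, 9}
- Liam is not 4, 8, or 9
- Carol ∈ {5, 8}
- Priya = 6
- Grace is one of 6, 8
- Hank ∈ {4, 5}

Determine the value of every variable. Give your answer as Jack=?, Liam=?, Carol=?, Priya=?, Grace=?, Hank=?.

Priya must be 6 (only option left). Remove 6 from Liam, Grace.
Grace has just one choice, so Grace = 8. Eliminate 8 elsewhere: Jack, Carol.
Jack must be 9 (only option left).
Carol's domain is down to {5}, so Carol = 5. Strike 5 from Liam, Hank.
Hank has just one choice, so Hank = 4.
Liam's domain is down to {7}, so Liam = 7.

Jack=9, Liam=7, Carol=5, Priya=6, Grace=8, Hank=4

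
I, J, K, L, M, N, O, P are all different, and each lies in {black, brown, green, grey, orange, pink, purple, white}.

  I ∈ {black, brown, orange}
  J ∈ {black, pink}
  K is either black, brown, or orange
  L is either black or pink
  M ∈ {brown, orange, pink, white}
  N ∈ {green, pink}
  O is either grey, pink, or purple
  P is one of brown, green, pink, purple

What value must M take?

Among the 8 variables, grey fits only O (and all 8 values in {black, brown, green, grey, orange, pink, purple, white} must be used), so O = grey.
The 7 still-open variables draw from only 7 values {black, brown, green, orange, pink, purple, white}, so each is used; only P can be purple, hence P = purple.
The 6 still-open variables draw from only 6 values {black, brown, green, orange, pink, white}, so each is used; only N can be green, hence N = green.
The 5 still-open variables draw from only 5 values {black, brown, orange, pink, white}, so each is used; only M can be white, hence M = white.

white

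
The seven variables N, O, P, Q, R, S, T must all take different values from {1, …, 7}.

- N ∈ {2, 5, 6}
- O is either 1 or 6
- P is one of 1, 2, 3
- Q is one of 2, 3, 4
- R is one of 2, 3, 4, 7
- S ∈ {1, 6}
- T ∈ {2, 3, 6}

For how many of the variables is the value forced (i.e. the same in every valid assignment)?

The 7 variables draw from only 7 values {1, 2, 3, 4, 5, 6, 7}, so each is used; only N can be 5, hence N = 5.
Among the 6 still-open variables, 7 fits only R (and all 6 values in {1, 2, 3, 4, 6, 7} must be used), so R = 7.
The 5 still-open variables together cover exactly {1, 2, 3, 4, 6} — 5 values for 5 variables — and 4 appears only in Q's list, so Q = 4.
The 2 variables O and S are confined to {1, 6}, which locks those values in; drop them from P, T.
Determined: N=5, Q=4, R=7. The other variables each still have more than one consistent value. That makes 3.

3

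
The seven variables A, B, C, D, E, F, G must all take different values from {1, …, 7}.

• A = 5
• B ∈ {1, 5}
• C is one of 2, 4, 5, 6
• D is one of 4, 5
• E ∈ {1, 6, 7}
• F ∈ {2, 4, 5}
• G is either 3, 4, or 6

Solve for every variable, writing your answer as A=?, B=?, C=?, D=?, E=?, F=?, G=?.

A=5, B=1, C=6, D=4, E=7, F=2, G=3

A has just one choice, so A = 5. Strike 5 from B, C, D, F.
B has just one choice, so B = 1. So E can't be 1.
That leaves D = 4. So C, F, G can't be 4.
F must be 2 (only option left). Remove 2 from C.
C must be 6 (only option left). Strike 6 from E, G.
That leaves E = 7.
G has just one choice, so G = 3.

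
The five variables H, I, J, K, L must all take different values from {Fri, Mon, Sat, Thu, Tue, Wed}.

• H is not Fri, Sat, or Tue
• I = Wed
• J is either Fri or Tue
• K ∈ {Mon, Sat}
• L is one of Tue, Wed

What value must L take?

Tue

I must be Wed (only option left). Remove Wed from H, L.
So L = Tue.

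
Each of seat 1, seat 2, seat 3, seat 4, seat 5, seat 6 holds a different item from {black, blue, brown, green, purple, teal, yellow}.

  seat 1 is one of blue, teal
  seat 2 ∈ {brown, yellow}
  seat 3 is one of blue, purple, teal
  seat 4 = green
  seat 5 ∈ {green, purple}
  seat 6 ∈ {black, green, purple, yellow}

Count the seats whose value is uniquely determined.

2

seat 4 must be green (only option left). So seat 5, seat 6 can't be green.
seat 5's domain is down to {purple}, so seat 5 = purple. Eliminate purple elsewhere: seat 3, seat 6.
Determined: seat 4=green, seat 5=purple. The other seats each still have more than one consistent value. That makes 2.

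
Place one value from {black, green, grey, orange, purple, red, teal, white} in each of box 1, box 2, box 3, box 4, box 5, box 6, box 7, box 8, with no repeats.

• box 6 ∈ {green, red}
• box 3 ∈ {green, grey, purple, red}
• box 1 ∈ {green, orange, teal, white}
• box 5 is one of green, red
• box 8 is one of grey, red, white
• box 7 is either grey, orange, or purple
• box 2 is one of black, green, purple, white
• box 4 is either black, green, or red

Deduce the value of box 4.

black

The 8 variables draw from only 8 values {black, green, grey, orange, purple, red, teal, white}, so each is used; only box 1 can be teal, hence box 1 = teal.
The 7 still-open variables draw from only 7 values {black, green, grey, orange, purple, red, white}, so each is used; only box 7 can be orange, hence box 7 = orange.
box 5 and box 6 between them cover only {green, red} — a naked pair. Remove those values from box 2, box 3, box 4, box 8.
So box 4 = black.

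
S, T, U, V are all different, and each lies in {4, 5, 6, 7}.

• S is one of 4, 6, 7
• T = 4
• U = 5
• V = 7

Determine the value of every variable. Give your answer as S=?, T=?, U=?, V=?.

T must be 4 (only option left). Eliminate 4 elsewhere: S.
U must be 5 (only option left).
V has just one choice, so V = 7. Strike 7 from S.
S must be 6 (only option left).

S=6, T=4, U=5, V=7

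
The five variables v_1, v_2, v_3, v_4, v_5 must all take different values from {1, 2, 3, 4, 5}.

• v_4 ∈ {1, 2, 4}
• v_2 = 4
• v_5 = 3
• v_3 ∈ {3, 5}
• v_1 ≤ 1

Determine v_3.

v_1 has just one choice, so v_1 = 1. So v_4 can't be 1.
v_2 must be 4 (only option left). So v_4 can't be 4.
v_4 must be 2 (only option left).
v_5 has just one choice, so v_5 = 3. So v_3 can't be 3.
So v_3 = 5.

5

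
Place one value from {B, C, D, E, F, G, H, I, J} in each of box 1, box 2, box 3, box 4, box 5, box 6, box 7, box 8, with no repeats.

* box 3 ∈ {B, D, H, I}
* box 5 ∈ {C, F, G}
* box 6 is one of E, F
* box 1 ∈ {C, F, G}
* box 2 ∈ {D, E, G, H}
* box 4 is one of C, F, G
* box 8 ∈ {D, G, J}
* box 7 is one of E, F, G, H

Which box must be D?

box 1, box 4, box 5 share exactly the 3 values {C, F, G}; by pigeonhole those values go to them, so strike C, F, G from box 2, box 6, box 7, box 8.
box 6 has just one choice, so box 6 = E. Strike E from box 2, box 7.
box 7 has just one choice, so box 7 = H. Eliminate H elsewhere: box 2, box 3.
So D goes to box 2.

box 2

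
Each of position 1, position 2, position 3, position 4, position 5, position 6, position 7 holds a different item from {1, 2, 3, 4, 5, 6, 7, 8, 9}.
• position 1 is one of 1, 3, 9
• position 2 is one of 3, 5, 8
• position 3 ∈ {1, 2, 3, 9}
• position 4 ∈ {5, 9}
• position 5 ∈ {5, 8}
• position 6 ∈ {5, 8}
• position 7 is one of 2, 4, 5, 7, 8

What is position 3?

2

The 2 variables position 5 and position 6 are confined to {5, 8}, which locks those values in; drop them from position 2, position 4, position 7.
That leaves position 2 = 3. Eliminate 3 elsewhere: position 1, position 3.
position 4's domain is down to {9}, so position 4 = 9. Eliminate 9 elsewhere: position 1, position 3.
That leaves position 1 = 1. Remove 1 from position 3.
So position 3 = 2.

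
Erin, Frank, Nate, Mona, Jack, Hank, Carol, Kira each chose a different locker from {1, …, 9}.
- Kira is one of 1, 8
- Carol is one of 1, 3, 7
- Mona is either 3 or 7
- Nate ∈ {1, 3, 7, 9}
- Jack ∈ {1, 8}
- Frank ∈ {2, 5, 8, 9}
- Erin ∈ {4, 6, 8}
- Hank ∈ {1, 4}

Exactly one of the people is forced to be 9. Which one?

Jack and Kira share exactly the 2 values {1, 8}; by pigeonhole those values go to them, so strike 1, 8 from Erin, Frank, Nate, Hank, Carol.
Hank's domain is down to {4}, so Hank = 4. Eliminate 4 elsewhere: Erin.
Erin's domain is down to {6}, so Erin = 6.
The 2 variables Mona and Carol are confined to {3, 7}, which locks those values in; drop them from Nate.
So 9 goes to Nate.

Nate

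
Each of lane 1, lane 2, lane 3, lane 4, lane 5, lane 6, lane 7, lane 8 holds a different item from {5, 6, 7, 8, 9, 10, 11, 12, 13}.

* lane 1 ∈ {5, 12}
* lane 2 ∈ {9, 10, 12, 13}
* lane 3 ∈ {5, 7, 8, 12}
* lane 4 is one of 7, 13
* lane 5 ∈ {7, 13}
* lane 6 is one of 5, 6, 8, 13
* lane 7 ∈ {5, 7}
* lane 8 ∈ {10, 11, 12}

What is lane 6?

lane 4 and lane 5 share exactly the 2 values {7, 13}; by pigeonhole those values go to them, so strike 7, 13 from lane 2, lane 3, lane 6, lane 7.
That leaves lane 7 = 5. Remove 5 from lane 1, lane 3, lane 6.
That leaves lane 1 = 12. Strike 12 from lane 2, lane 3, lane 8.
That leaves lane 3 = 8. Remove 8 from lane 6.
So lane 6 = 6.

6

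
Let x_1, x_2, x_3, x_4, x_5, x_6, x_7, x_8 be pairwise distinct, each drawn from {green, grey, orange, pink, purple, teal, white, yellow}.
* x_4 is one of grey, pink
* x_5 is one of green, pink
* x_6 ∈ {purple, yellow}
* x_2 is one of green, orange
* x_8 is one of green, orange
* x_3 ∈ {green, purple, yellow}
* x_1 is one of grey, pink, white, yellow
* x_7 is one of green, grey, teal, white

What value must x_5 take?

Among the 8 variables, teal fits only x_7 (and all 8 values in {green, grey, orange, pink, purple, teal, white, yellow} must be used), so x_7 = teal.
The 7 still-open variables draw from only 7 values {green, grey, orange, pink, purple, white, yellow}, so each is used; only x_1 can be white, hence x_1 = white.
The 6 still-open variables together cover exactly {green, grey, orange, pink, purple, yellow} — 6 values for 6 variables — and grey appears only in x_4's list, so x_4 = grey.
The 5 still-open variables draw from only 5 values {green, orange, pink, purple, yellow}, so each is used; only x_5 can be pink, hence x_5 = pink.

pink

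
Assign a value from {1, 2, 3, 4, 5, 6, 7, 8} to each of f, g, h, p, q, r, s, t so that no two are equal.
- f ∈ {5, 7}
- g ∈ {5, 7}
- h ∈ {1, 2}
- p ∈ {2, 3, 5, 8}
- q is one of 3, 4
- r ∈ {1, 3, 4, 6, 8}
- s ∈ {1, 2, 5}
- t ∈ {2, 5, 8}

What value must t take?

8

The 8 variables together cover exactly {1, 2, 3, 4, 5, 6, 7, 8} — 8 values for 8 variables — and 6 appears only in r's list, so r = 6.
The 7 still-open variables together cover exactly {1, 2, 3, 4, 5, 7, 8} — 7 values for 7 variables — and 4 appears only in q's list, so q = 4.
The 6 still-open variables draw from only 6 values {1, 2, 3, 5, 7, 8}, so each is used; only p can be 3, hence p = 3.
The 5 still-open variables together cover exactly {1, 2, 5, 7, 8} — 5 values for 5 variables — and 8 appears only in t's list, so t = 8.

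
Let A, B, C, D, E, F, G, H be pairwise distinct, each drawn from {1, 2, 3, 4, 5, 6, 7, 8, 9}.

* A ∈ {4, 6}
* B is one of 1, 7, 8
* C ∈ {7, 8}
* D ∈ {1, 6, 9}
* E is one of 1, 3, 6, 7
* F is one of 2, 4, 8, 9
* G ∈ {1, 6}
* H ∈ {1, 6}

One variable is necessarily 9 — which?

Among the 8 variables, 2 fits only F (and all 8 values in {1, 2, 3, 4, 6, 7, 8, 9} must be used), so F = 2.
The 7 still-open variables draw from only 7 values {1, 3, 4, 6, 7, 8, 9}, so each is used; only E can be 3, hence E = 3.
The 6 still-open variables together cover exactly {1, 4, 6, 7, 8, 9} — 6 values for 6 variables — and 4 appears only in A's list, so A = 4.
The 5 still-open variables draw from only 5 values {1, 6, 7, 8, 9}, so each is used; only D can be 9, hence D = 9.

D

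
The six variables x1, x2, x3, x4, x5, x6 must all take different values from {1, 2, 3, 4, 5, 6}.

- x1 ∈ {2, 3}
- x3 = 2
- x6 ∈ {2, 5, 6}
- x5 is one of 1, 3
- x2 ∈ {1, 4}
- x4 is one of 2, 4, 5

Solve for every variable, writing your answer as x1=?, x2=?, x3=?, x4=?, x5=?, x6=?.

x3's domain is down to {2}, so x3 = 2. Eliminate 2 elsewhere: x1, x4, x6.
x1 has just one choice, so x1 = 3. Remove 3 from x5.
x5 has just one choice, so x5 = 1. Strike 1 from x2.
That leaves x2 = 4. Strike 4 from x4.
x4 must be 5 (only option left). Strike 5 from x6.
x6 has just one choice, so x6 = 6.

x1=3, x2=4, x3=2, x4=5, x5=1, x6=6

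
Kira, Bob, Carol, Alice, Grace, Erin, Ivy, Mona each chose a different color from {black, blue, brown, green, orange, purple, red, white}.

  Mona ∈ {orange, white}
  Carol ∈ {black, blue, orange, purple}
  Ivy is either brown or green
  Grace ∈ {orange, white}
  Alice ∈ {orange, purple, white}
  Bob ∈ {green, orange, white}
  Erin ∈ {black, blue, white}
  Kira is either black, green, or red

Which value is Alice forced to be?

The 8 variables draw from only 8 values {black, blue, brown, green, orange, purple, red, white}, so each is used; only Ivy can be brown, hence Ivy = brown.
The 7 still-open variables together cover exactly {black, blue, green, orange, purple, red, white} — 7 values for 7 variables — and red appears only in Kira's list, so Kira = red.
The 6 still-open variables draw from only 6 values {black, blue, green, orange, purple, white}, so each is used; only Bob can be green, hence Bob = green.
The 2 variables Grace and Mona are confined to {orange, white}, which locks those values in; drop them from Carol, Alice, Erin.
So Alice = purple.

purple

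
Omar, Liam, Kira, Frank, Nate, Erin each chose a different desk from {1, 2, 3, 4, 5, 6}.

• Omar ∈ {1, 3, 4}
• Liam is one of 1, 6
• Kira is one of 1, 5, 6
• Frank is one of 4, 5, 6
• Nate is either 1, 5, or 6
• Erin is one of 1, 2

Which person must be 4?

The 6 variables draw from only 6 values {1, 2, 3, 4, 5, 6}, so each is used; only Erin can be 2, hence Erin = 2.
The 5 still-open variables draw from only 5 values {1, 3, 4, 5, 6}, so each is used; only Omar can be 3, hence Omar = 3.
The 4 still-open variables together cover exactly {1, 4, 5, 6} — 4 values for 4 variables — and 4 appears only in Frank's list, so Frank = 4.

Frank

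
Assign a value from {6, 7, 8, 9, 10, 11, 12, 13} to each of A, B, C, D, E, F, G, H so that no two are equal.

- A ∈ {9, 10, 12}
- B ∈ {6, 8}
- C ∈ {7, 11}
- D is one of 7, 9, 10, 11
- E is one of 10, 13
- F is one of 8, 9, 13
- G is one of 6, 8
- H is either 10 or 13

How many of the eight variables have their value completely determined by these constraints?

2

Among the 8 variables, 12 fits only A (and all 8 values in {6, 7, 8, 9, 10, 11, 12, 13} must be used), so A = 12.
The 2 variables B and G are confined to {6, 8}, which locks those values in; drop them from F.
E and H between them cover only {10, 13} — a naked pair. Remove those values from D, F.
F's domain is down to {9}, so F = 9. So D can't be 9.
Determined: A=12, F=9. The other variables each still have more than one consistent value. That makes 2.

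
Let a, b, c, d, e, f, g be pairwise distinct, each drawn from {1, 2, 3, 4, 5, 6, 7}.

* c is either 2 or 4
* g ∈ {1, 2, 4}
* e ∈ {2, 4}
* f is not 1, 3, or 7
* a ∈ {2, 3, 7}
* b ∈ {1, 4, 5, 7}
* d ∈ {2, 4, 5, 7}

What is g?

1

The 7 variables draw from only 7 values {1, 2, 3, 4, 5, 6, 7}, so each is used; only a can be 3, hence a = 3.
Among the 6 still-open variables, 6 fits only f (and all 6 values in {1, 2, 4, 5, 6, 7} must be used), so f = 6.
The 2 variables c and e are confined to {2, 4}, which locks those values in; drop them from b, d, g.
So g = 1.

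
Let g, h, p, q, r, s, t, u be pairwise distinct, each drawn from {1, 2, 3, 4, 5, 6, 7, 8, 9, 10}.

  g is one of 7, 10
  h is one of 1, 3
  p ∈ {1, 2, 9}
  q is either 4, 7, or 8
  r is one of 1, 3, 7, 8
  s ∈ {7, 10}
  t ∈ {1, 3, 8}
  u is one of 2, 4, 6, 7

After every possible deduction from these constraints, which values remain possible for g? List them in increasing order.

7, 10

The 2 variables g and s are confined to {7, 10}, which locks those values in; drop them from q, r, u.
h, r, t between them cover only {1, 3, 8} — a naked triple. Remove those values from p, q.
q's domain is down to {4}, so q = 4. Strike 4 from u.
No further eliminations apply; g can still be any of 7, 10.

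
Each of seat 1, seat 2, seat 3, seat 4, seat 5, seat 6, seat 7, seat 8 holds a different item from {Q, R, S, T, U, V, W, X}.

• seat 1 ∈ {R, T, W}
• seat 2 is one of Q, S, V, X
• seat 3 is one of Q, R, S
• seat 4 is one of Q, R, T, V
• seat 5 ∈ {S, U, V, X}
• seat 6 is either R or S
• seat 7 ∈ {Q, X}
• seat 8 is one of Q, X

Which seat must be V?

The 8 variables together cover exactly {Q, R, S, T, U, V, W, X} — 8 values for 8 variables — and U appears only in seat 5's list, so seat 5 = U.
The 7 still-open variables together cover exactly {Q, R, S, T, V, W, X} — 7 values for 7 variables — and W appears only in seat 1's list, so seat 1 = W.
The 6 still-open variables draw from only 6 values {Q, R, S, T, V, X}, so each is used; only seat 4 can be T, hence seat 4 = T.
The 5 still-open variables draw from only 5 values {Q, R, S, V, X}, so each is used; only seat 2 can be V, hence seat 2 = V.

seat 2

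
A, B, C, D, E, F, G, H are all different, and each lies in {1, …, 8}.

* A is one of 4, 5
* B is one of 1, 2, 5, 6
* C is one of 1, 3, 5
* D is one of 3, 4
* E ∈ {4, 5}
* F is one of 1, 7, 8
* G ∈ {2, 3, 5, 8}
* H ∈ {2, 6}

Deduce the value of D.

3

The 8 variables together cover exactly {1, 2, 3, 4, 5, 6, 7, 8} — 8 values for 8 variables — and 7 appears only in F's list, so F = 7.
The 7 still-open variables draw from only 7 values {1, 2, 3, 4, 5, 6, 8}, so each is used; only G can be 8, hence G = 8.
A and E share exactly the 2 values {4, 5}; by pigeonhole those values go to them, so strike 4, 5 from B, C, D.
So D = 3.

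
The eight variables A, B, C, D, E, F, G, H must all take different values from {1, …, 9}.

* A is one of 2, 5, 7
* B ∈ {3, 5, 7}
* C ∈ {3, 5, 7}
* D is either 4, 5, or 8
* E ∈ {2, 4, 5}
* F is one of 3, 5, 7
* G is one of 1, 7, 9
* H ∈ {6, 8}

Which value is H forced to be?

The 3 variables B, C, F are confined to {3, 5, 7}, which locks those values in; drop them from A, D, E, G.
That leaves A = 2. Eliminate 2 elsewhere: E.
That leaves E = 4. Eliminate 4 elsewhere: D.
That leaves D = 8. Eliminate 8 elsewhere: H.
So H = 6.

6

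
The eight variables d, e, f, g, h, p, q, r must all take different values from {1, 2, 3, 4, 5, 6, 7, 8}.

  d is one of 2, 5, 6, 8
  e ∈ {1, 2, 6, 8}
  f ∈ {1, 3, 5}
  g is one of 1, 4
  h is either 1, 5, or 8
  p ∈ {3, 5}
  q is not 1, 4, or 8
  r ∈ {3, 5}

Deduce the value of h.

8

The 8 variables together cover exactly {1, 2, 3, 4, 5, 6, 7, 8} — 8 values for 8 variables — and 4 appears only in g's list, so g = 4.
Among the 7 still-open variables, 7 fits only q (and all 7 values in {1, 2, 3, 5, 6, 7, 8} must be used), so q = 7.
The 2 variables p and r are confined to {3, 5}, which locks those values in; drop them from d, f, h.
That leaves f = 1. Strike 1 from e, h.
So h = 8.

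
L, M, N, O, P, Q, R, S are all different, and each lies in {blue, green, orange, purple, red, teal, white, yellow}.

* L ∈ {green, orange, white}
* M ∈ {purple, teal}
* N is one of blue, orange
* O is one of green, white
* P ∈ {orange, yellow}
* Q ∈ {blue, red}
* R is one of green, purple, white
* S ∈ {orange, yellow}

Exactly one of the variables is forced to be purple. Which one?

Among the 8 variables, red fits only Q (and all 8 values in {blue, green, orange, purple, red, teal, white, yellow} must be used), so Q = red.
The 7 still-open variables together cover exactly {blue, green, orange, purple, teal, white, yellow} — 7 values for 7 variables — and blue appears only in N's list, so N = blue.
The 6 still-open variables draw from only 6 values {green, orange, purple, teal, white, yellow}, so each is used; only M can be teal, hence M = teal.
The 5 still-open variables draw from only 5 values {green, orange, purple, white, yellow}, so each is used; only R can be purple, hence R = purple.

R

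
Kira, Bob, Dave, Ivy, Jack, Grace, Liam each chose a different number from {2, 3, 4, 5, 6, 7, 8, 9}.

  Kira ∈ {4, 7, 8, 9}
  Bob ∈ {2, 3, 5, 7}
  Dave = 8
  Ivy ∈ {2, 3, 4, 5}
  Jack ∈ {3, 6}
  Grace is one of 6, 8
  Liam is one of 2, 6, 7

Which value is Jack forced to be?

Dave has just one choice, so Dave = 8. Strike 8 from Kira, Grace.
Grace's domain is down to {6}, so Grace = 6. Remove 6 from Jack, Liam.
So Jack = 3.

3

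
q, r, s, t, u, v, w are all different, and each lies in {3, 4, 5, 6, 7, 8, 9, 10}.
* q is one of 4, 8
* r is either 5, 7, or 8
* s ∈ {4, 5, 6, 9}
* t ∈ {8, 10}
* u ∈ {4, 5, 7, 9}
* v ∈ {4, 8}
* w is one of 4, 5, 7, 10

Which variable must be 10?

The 7 variables together cover exactly {4, 5, 6, 7, 8, 9, 10} — 7 values for 7 variables — and 6 appears only in s's list, so s = 6.
The 6 still-open variables draw from only 6 values {4, 5, 7, 8, 9, 10}, so each is used; only u can be 9, hence u = 9.
q and v between them cover only {4, 8} — a naked pair. Remove those values from r, t, w.
So 10 goes to t.

t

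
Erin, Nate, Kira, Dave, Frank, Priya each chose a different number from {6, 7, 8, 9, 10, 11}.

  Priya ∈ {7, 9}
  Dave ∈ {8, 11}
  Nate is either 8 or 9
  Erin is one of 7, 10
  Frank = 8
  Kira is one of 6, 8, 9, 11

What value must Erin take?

Frank's domain is down to {8}, so Frank = 8. So Nate, Kira, Dave can't be 8.
That leaves Nate = 9. Remove 9 from Kira, Priya.
Dave's domain is down to {11}, so Dave = 11. Strike 11 from Kira.
That leaves Priya = 7. Eliminate 7 elsewhere: Erin.
So Erin = 10.

10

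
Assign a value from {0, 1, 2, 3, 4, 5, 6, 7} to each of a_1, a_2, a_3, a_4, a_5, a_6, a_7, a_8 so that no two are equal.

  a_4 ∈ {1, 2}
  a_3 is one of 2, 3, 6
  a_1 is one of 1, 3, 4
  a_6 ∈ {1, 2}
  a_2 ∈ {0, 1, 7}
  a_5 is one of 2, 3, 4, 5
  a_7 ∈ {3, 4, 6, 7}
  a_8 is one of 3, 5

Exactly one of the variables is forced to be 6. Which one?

The 8 variables together cover exactly {0, 1, 2, 3, 4, 5, 6, 7} — 8 values for 8 variables — and 0 appears only in a_2's list, so a_2 = 0.
The 7 still-open variables together cover exactly {1, 2, 3, 4, 5, 6, 7} — 7 values for 7 variables — and 7 appears only in a_7's list, so a_7 = 7.
Among the 6 still-open variables, 6 fits only a_3 (and all 6 values in {1, 2, 3, 4, 5, 6} must be used), so a_3 = 6.

a_3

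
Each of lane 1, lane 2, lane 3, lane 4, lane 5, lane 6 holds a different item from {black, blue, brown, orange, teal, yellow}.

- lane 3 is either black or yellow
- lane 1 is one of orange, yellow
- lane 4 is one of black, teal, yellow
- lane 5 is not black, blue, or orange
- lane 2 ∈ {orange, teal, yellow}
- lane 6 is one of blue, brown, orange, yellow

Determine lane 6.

blue

The 6 variables draw from only 6 values {black, blue, brown, orange, teal, yellow}, so each is used; only lane 6 can be blue, hence lane 6 = blue.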